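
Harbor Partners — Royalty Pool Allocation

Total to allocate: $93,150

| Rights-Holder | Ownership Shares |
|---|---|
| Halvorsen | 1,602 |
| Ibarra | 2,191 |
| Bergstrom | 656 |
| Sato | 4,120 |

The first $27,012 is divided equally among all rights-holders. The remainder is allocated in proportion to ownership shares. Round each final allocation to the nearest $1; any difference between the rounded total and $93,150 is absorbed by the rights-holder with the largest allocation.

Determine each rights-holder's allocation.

Equal tier: $27,012 ÷ 4 = $6,753 apiece.
Remainder $66,138 by ownership shares (total 8,569): Halvorsen 12,364.70 → $12,365; Ibarra 16,910.77 → $16,911; Bergstrom 5,063.20 → $5,063; Sato 31,799.34 → $31,799.
Totals: Halvorsen $6,753 + $12,365 = $19,118; Ibarra $6,753 + $16,911 = $23,664; Bergstrom $6,753 + $5,063 = $11,816; Sato $6,753 + $31,799 = $38,552.

Halvorsen: $19,118 · Ibarra: $23,664 · Bergstrom: $11,816 · Sato: $38,552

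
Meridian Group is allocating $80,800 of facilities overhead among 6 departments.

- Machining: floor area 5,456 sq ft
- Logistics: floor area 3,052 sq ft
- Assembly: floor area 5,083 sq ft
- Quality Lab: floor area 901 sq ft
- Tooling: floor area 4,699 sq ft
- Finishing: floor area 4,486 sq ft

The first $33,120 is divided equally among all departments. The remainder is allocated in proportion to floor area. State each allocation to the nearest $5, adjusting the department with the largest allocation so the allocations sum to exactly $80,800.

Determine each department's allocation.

Machining: $16,505 | Logistics: $11,665 | Assembly: $15,755 | Quality Lab: $7,335 | Tooling: $14,985 | Finishing: $14,555

First tranche $33,120 split equally: $5,520 each.
Remainder $47,680 by floor area (total 23,677): Machining 10,987.12 → $10,985; Logistics 6,146.02 → $6,145; Assembly 10,235.99 → $10,235; Quality Lab 1,814.41 → $1,815; Tooling 9,462.70 → $9,465; Finishing 9,033.77 → $9,035.
Totals: Machining $5,520 + $10,985 = $16,505; Logistics $5,520 + $6,145 = $11,665; Assembly $5,520 + $10,235 = $15,755; Quality Lab $5,520 + $1,815 = $7,335; Tooling $5,520 + $9,465 = $14,985; Finishing $5,520 + $9,035 = $14,555.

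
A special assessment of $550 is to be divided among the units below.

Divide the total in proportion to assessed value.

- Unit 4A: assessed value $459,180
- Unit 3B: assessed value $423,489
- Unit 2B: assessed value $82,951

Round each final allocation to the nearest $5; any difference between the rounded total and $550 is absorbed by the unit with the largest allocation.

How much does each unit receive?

Combined assessed value = 965,620.
Raw shares: Unit 4A 459,180/965,620 × $550 = 261.54; Unit 3B 423,489/965,620 × $550 = 241.21; Unit 2B 82,951/965,620 × $550 = 47.25.
After rounding ($5): Unit 4A $260; Unit 3B $240; Unit 2B $45. Sum = $545.
Difference $550 − $545 = +$5 applied to largest allocation (Unit 4A): Unit 4A becomes $265.

Unit 4A: $265 | Unit 3B: $240 | Unit 2B: $45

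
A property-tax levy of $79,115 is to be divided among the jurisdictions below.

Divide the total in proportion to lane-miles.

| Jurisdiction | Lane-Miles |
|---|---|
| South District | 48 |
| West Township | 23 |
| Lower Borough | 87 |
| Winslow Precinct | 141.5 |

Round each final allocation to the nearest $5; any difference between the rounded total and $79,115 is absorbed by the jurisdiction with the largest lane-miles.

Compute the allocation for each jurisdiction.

Total lane-miles = 48 + 23 + 87 + 141.5 = 299.5.
Proportional shares: South District 12,679.53; West Township 6,075.61; Lower Borough 22,981.65; Winslow Precinct 37,378.21.
After rounding ($5): South District $12,680; West Township $6,075; Lower Borough $22,980; Winslow Precinct $37,380. Sum = $79,115.
No rounding difference to absorb.

South District: $12,680 · West Township: $6,075 · Lower Borough: $22,980 · Winslow Precinct: $37,380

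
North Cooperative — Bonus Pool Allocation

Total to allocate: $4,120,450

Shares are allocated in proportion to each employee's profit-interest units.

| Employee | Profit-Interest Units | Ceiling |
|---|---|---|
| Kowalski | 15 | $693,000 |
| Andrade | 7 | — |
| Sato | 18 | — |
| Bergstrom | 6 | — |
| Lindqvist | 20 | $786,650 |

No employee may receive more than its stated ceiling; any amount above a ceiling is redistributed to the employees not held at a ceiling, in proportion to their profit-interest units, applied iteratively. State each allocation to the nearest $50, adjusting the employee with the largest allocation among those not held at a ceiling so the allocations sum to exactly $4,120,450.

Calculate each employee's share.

Total profit-interest units = 66.
Proportional shares (ignoring caps): Kowalski 936,465.91; Andrade 437,017.42; Sato 1,123,759.09; Bergstrom 374,586.36; Lindqvist 1,248,621.21.
Capped: Kowalski ($693,000), Lindqvist ($786,650); remaining pool $2,640,800 reallocated over remaining profit-interest units 31.
Remaining shares: Andrade 596,309.68 → $596,300; Sato 1,533,367.74 → $1,533,350; Bergstrom 511,122.58 → $511,100.
Rounding difference +$50 applied to Sato → $1,533,400.

Kowalski: $693,000; Andrade: $596,300; Sato: $1,533,400; Bergstrom: $511,100; Lindqvist: $786,650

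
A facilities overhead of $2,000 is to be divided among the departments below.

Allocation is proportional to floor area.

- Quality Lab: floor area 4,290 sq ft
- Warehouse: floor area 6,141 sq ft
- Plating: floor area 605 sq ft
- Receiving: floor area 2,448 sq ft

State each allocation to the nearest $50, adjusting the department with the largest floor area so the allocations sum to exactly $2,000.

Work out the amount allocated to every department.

Total floor area = 4,290 + 6,141 + 605 + 2,448 = 13,484.
Pro-rata amounts: Quality Lab 636.31; Warehouse 910.86; Plating 89.74; Receiving 363.10.
Rounded to nearest $50: Quality Lab $650; Warehouse $900; Plating $100; Receiving $350. Sum = $2,000.
Rounded total matches; no reconciliation needed.

Quality Lab: $650; Warehouse: $900; Plating: $100; Receiving: $350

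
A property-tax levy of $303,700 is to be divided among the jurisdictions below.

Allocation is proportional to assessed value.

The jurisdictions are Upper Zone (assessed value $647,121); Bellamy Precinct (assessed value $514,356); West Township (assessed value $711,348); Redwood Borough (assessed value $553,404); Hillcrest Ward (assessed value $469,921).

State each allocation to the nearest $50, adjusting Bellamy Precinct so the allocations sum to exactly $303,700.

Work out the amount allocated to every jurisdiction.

Combined assessed value = 2,896,150.
Proportional shares: Upper Zone 647,121/2,896,150 × $303,700 = 67,859.28; Bellamy Precinct 514,356/2,896,150 × $303,700 = 53,937.09; West Township 711,348/2,896,150 × $303,700 = 74,594.34; Redwood Borough 553,404/2,896,150 × $303,700 = 58,031.80; Hillcrest Ward 469,921/2,896,150 × $303,700 = 49,277.49.
After rounding ($50): Upper Zone $67,850; Bellamy Precinct $53,950; West Township $74,600; Redwood Borough $58,050; Hillcrest Ward $49,300. Sum = $303,750.
Difference $303,700 − $303,750 = −$50 applied to Bellamy Precinct: Bellamy Precinct becomes $53,900.

Upper Zone: $67,850; Bellamy Precinct: $53,900; West Township: $74,600; Redwood Borough: $58,050; Hillcrest Ward: $49,300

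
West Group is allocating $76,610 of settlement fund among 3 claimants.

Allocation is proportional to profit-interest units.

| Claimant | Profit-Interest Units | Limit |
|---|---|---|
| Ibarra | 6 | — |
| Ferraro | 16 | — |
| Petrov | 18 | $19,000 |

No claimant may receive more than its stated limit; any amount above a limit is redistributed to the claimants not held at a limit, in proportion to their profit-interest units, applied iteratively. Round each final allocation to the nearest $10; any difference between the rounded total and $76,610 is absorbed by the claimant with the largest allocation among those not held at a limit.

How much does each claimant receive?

Ibarra: $15,710 · Ferraro: $41,900 · Petrov: $19,000

Combined profit-interest units = 40.
Proportional shares (ignoring caps): Ibarra 11,491.50; Ferraro 30,644.00; Petrov 34,474.50.
Cap binds for Petrov ($19,000); balance $57,610 reallocated over remaining profit-interest units 22.
Redistributed shares: Ibarra 15,711.82 → $15,710; Ferraro 41,898.18 → $41,900.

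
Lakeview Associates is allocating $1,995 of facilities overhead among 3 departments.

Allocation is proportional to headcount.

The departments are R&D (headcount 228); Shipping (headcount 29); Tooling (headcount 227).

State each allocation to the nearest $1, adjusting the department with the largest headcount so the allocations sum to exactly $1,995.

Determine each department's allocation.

Headcount total: 484.
Unrounded shares: R&D 228/484 × $1,995 = 939.79; Shipping 29/484 × $1,995 = 119.54; Tooling 227/484 × $1,995 = 935.67.
Rounded to nearest $1: R&D $940; Shipping $120; Tooling $936. Sum = $1,996.
Difference $1,995 − $1,996 = −$1 applied to largest headcount (R&D): R&D becomes $939.

R&D: $939; Shipping: $120; Tooling: $936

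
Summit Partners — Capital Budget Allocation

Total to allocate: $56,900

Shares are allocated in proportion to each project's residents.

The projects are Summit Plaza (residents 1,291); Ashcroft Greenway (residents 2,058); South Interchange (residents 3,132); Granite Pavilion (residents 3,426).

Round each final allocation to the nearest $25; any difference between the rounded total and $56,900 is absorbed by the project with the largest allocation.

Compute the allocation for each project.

Total residents = 9,907.
Proportional shares: Summit Plaza 1,291/9,907 × $56,900 = 7,414.75; Ashcroft Greenway 2,058/9,907 × $56,900 = 11,819.95; South Interchange 3,132/9,907 × $56,900 = 17,988.37; Granite Pavilion 3,426/9,907 × $56,900 = 19,676.94.
After rounding ($25): Summit Plaza $7,425; Ashcroft Greenway $11,825; South Interchange $18,000; Granite Pavilion $19,675. Sum = $56,925.
Difference $56,900 − $56,925 = −$25 applied to largest allocation (Granite Pavilion): Granite Pavilion becomes $19,650.

Summit Plaza: $7,425 · Ashcroft Greenway: $11,825 · South Interchange: $18,000 · Granite Pavilion: $19,650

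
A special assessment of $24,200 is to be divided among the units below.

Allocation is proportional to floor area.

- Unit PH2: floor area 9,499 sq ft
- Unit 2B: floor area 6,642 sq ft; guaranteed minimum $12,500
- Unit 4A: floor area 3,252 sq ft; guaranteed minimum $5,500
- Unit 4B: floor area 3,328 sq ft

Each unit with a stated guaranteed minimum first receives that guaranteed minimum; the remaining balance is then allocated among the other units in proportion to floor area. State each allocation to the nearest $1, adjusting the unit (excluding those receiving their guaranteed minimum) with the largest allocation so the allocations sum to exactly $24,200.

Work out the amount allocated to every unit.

Fund the minimums — Unit 2B $12,500; Unit 4A $5,500. Balance $6,200.
Balance split over remaining floor area 12,827: Unit PH2 4,591.39 → $4,591; Unit 4B 1,608.61 → $1,609.

Unit PH2: $4,591 | Unit 2B: $12,500 | Unit 4A: $5,500 | Unit 4B: $1,609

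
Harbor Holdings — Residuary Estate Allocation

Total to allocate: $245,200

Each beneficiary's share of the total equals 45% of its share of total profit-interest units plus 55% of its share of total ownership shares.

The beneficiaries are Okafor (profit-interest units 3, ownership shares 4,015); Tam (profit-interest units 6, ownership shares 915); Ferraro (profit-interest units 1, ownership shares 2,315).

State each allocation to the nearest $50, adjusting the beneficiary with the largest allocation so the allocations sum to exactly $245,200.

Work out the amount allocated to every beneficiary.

Okafor: $107,800; Tam: $83,250; Ferraro: $54,150

Totals — profit-interest units 10, ownership shares 7,245.
Composite weights (45% profit-interest units + 55% ownership shares): Okafor 0.4398; Tam 0.3395; Ferraro 0.2207.
Proportional shares: Okafor 107,838.08; Tam 83,236.01; Ferraro 54,125.91.
After rounding ($50): Okafor $107,850; Tam $83,250; Ferraro $54,150. Sum = $245,250.
Difference $245,200 − $245,250 = −$50 applied to largest allocation (Okafor): Okafor becomes $107,800.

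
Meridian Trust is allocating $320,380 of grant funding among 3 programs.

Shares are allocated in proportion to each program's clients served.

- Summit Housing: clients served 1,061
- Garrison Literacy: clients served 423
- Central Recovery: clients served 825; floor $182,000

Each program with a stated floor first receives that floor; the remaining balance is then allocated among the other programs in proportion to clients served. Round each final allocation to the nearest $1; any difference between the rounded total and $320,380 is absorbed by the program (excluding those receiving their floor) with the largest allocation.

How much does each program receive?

Summit Housing: $98,936 · Garrison Literacy: $39,444 · Central Recovery: $182,000

Minimums first: Central Recovery $182,000. Residual $138,380.
Residual split over remaining clients served 1,484: Summit Housing 98,936.11 → $98,936; Garrison Literacy 39,443.89 → $39,444.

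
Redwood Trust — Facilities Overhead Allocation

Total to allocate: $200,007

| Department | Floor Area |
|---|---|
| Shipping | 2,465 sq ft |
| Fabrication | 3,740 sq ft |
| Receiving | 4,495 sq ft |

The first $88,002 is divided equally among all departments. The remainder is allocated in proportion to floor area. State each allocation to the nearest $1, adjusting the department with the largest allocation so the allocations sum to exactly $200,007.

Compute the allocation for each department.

Shipping: $55,137 | Fabrication: $68,483 | Receiving: $76,387

$88,002 shared equally gives $29,334 per department.
Remainder $112,005 by floor area (total 10,700): Shipping 25,803.02 → $25,803; Fabrication 39,149.41 → $39,149; Receiving 47,052.57 → $47,053.
Totals: Shipping $29,334 + $25,803 = $55,137; Fabrication $29,334 + $39,149 = $68,483; Receiving $29,334 + $47,053 = $76,387.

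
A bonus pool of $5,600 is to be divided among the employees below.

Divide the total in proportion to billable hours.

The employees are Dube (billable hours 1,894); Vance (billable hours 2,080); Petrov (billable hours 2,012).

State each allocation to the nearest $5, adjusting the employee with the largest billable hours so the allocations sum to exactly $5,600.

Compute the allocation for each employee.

Dube: $1,770 | Vance: $1,950 | Petrov: $1,880

Billable hours total: 1,894 + 2,080 + 2,012 = 5,986.
Raw shares: Dube 1,771.87; Vance 1,945.87; Petrov 1,882.26.
Rounded to nearest $5: Dube $1,770; Vance $1,945; Petrov $1,880. Sum = $5,595.
Difference $5,600 − $5,595 = +$5 applied to largest billable hours (Vance): Vance becomes $1,950.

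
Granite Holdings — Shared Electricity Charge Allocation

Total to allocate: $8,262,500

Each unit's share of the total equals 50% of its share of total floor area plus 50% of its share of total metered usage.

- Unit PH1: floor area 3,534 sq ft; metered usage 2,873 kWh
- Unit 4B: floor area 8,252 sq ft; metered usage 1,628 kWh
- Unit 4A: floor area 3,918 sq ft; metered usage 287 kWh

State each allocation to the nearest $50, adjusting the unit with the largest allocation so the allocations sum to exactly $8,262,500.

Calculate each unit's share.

Unit PH1: $3,408,600; Unit 4B: $3,575,550; Unit 4A: $1,278,350

Totals — floor area 15,704, metered usage 4,788.
Composite weights (50% floor area + 50% metered usage): Unit PH1 0.4125; Unit 4B 0.4327; Unit 4A 0.1547.
Unrounded shares: Unit PH1 3,408,611.66; Unit 4B 3,575,546.99; Unit 4A 1,278,341.35.
At nearest $50: Unit PH1 $3,408,600; Unit 4B $3,575,550; Unit 4A $1,278,350. Sum = $8,262,500.
No rounding difference to absorb.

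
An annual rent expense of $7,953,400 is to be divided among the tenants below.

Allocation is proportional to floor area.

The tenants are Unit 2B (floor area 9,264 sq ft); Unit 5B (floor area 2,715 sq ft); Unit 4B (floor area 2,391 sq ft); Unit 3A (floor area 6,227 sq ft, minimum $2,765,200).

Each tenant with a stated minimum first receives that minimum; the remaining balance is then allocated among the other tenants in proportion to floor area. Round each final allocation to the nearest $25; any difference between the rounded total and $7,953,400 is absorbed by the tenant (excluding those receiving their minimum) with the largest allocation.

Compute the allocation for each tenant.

Unit 2B: $3,344,725; Unit 5B: $980,225; Unit 4B: $863,250; Unit 3A: $2,765,200

Minimums first: Unit 3A $2,765,200. Balance $5,188,200.
Balance split over remaining floor area 14,370: Unit 2B 3,344,710.15 → $3,344,700; Unit 5B 980,234.03 → $980,225; Unit 4B 863,255.82 → $863,250.
Rounding difference +$25 applied to Unit 2B → $3,344,725.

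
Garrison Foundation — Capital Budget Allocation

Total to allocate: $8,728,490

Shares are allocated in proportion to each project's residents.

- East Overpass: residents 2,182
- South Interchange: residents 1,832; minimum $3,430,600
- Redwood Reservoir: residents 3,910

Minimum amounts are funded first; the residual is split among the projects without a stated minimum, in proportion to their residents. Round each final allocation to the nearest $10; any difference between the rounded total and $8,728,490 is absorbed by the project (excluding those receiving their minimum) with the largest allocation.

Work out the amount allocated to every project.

Fund the minimums — South Interchange $3,430,600. Residual $5,297,890.
Residual split over remaining residents 6,092: East Overpass 1,897,569.92 → $1,897,570; Redwood Reservoir 3,400,320.08 → $3,400,320.

East Overpass: $1,897,570 · South Interchange: $3,430,600 · Redwood Reservoir: $3,400,320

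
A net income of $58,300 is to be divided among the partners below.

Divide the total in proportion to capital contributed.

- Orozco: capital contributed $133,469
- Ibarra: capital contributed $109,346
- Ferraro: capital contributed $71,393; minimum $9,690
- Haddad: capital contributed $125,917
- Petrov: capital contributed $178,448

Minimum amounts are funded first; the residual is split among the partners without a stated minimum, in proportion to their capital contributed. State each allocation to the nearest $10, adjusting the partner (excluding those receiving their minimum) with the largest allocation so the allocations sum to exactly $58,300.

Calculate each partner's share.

Orozco: $11,860 · Ibarra: $9,710 · Ferraro: $9,690 · Haddad: $11,190 · Petrov: $15,850

Minimums first: Ferraro $9,690. Remaining pool $48,610.
Remaining pool split over remaining capital contributed 547,180: Orozco 11,857.03 → $11,860; Ibarra 9,714.00 → $9,710; Haddad 11,186.13 → $11,190; Petrov 15,852.84 → $15,850.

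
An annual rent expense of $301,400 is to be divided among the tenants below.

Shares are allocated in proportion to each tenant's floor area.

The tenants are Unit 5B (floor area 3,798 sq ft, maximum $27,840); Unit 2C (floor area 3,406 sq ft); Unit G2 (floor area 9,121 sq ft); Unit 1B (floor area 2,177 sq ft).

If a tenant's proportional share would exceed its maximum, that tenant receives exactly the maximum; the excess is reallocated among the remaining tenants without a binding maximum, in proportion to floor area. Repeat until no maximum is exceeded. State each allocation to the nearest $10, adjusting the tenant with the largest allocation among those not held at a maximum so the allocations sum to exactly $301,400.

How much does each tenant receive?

Combined floor area = 18,502.
Unconstrained shares: Unit 5B 61,869.92; Unit 2C 55,484.19; Unit G2 148,582.28; Unit 1B 35,463.61.
Capped: Unit 5B ($27,840); remaining pool $273,560 reallocated over remaining floor area 14,704.
Shares after redistribution: Unit 2C 63,366.80 → $63,370; Unit G2 169,691.29 → $169,690; Unit 1B 40,501.91 → $40,500.

Unit 5B: $27,840; Unit 2C: $63,370; Unit G2: $169,690; Unit 1B: $40,500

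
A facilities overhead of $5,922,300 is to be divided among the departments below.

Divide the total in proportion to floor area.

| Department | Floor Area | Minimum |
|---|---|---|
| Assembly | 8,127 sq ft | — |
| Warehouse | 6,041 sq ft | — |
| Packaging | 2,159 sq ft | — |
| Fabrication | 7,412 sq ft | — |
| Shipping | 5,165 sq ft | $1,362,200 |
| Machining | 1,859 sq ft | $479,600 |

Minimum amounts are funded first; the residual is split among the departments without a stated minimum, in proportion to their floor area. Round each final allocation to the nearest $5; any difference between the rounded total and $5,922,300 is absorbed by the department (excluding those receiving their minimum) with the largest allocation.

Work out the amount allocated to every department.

Assembly: $1,396,950 · Warehouse: $1,038,390 · Packaging: $371,110 · Fabrication: $1,274,050 · Shipping: $1,362,200 · Machining: $479,600

Fund the minimums — Shipping $1,362,200; Machining $479,600. Balance $4,080,500.
Balance split over remaining floor area 23,739: Assembly 1,396,951.16 → $1,396,950; Warehouse 1,038,388.33 → $1,038,390; Packaging 371,110.81 → $371,110; Fabrication 1,274,049.71 → $1,274,050.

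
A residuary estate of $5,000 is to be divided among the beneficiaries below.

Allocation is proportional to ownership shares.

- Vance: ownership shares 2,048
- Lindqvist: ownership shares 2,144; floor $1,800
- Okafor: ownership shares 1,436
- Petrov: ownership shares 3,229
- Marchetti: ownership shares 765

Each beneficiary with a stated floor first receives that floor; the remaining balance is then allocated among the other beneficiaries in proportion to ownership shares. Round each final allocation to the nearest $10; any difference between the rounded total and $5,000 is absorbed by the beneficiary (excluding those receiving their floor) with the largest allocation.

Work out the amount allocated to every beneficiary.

Fund the minimums — Lindqvist $1,800. Remaining pool $3,200.
Remaining pool split over remaining ownership shares 7,478: Vance 876.38 → $880; Okafor 614.50 → $610; Petrov 1,381.76 → $1,380; Marchetti 327.36 → $330.

Vance: $880 | Lindqvist: $1,800 | Okafor: $610 | Petrov: $1,380 | Marchetti: $330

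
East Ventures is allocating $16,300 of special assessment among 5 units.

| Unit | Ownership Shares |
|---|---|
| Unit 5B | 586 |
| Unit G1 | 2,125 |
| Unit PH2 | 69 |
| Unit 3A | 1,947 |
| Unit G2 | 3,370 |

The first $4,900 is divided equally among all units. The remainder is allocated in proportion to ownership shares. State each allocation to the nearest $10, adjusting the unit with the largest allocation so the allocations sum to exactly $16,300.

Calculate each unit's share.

First tranche $4,900 split equally: $980 each.
Remainder $11,400 by ownership shares (total 8,097): Unit 5B 825.05 → $830; Unit G1 2,991.85 → $2,990; Unit PH2 97.15 → $100; Unit 3A 2,741.24 → $2,740; Unit G2 4,744.72 → $4,740.
Totals: Unit 5B $980 + $830 = $1,810; Unit G1 $980 + $2,990 = $3,970; Unit PH2 $980 + $100 = $1,080; Unit 3A $980 + $2,740 = $3,720; Unit G2 $980 + $4,740 = $5,720.

Unit 5B: $1,810; Unit G1: $3,970; Unit PH2: $1,080; Unit 3A: $3,720; Unit G2: $5,720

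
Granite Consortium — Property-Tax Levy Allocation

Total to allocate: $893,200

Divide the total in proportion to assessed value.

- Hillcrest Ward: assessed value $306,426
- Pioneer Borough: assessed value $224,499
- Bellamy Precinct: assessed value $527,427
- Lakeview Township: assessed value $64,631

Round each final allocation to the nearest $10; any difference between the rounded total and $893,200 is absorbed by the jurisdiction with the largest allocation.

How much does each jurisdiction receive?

Assessed value total: 1,122,983.
Proportional shares: Hillcrest Ward 306,426/1,122,983 × $893,200 = 243,725.60; Pioneer Borough 224,499/1,122,983 × $893,200 = 178,562.37; Bellamy Precinct 527,427/1,122,983 × $893,200 = 419,505.72; Lakeview Township 64,631/1,122,983 × $893,200 = 51,406.31.
At nearest $10: Hillcrest Ward $243,730; Pioneer Borough $178,560; Bellamy Precinct $419,510; Lakeview Township $51,410. Sum = $893,210.
Difference $893,200 − $893,210 = −$10 applied to largest allocation (Bellamy Precinct): Bellamy Precinct becomes $419,500.

Hillcrest Ward: $243,730 | Pioneer Borough: $178,560 | Bellamy Precinct: $419,500 | Lakeview Township: $51,410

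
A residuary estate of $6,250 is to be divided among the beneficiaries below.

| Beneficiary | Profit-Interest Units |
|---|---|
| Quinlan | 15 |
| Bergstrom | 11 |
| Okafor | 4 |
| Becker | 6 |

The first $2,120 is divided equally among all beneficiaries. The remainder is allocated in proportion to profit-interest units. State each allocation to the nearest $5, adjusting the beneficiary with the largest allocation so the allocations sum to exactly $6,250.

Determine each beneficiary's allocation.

Quinlan: $2,250 · Bergstrom: $1,790 · Okafor: $990 · Becker: $1,220

Equal tier: $2,120 ÷ 4 = $530 apiece.
Remainder $4,130 by profit-interest units (total 36): Quinlan 1,720.83 → $1,720; Bergstrom 1,261.94 → $1,260; Okafor 458.89 → $460; Becker 688.33 → $690.
Totals: Quinlan $530 + $1,720 = $2,250; Bergstrom $530 + $1,260 = $1,790; Okafor $530 + $460 = $990; Becker $530 + $690 = $1,220.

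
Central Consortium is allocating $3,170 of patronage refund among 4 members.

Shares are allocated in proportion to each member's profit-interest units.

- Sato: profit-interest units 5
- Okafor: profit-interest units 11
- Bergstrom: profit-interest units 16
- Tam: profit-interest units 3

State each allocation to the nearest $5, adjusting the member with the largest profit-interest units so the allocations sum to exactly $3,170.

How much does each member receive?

Total profit-interest units = 5 + 11 + 16 + 3 = 35.
Unrounded shares: Sato 452.86; Okafor 996.29; Bergstrom 1,449.14; Tam 271.71.
After rounding ($5): Sato $455; Okafor $995; Bergstrom $1,450; Tam $270. Sum = $3,170.
Rounded total matches; no reconciliation needed.

Sato: $455 · Okafor: $995 · Bergstrom: $1,450 · Tam: $270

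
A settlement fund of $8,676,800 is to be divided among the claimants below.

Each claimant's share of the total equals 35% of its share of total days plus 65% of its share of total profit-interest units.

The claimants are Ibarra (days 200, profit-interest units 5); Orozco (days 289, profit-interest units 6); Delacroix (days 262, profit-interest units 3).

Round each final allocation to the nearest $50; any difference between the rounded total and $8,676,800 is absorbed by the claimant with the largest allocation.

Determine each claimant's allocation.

Ibarra: $2,823,000 · Orozco: $3,585,750 · Delacroix: $2,268,050

Days total 751; profit-interest units total 14.
Composite weights (35% days + 65% profit-interest units): Ibarra 0.3254; Orozco 0.4133; Delacroix 0.2614.
Raw shares: Ibarra 2,823,013.47; Orozco 3,585,761.46; Delacroix 2,268,025.07.
At nearest $50: Ibarra $2,823,000; Orozco $3,585,750; Delacroix $2,268,050. Sum = $8,676,800.
Sum already equals the total — no adjustment.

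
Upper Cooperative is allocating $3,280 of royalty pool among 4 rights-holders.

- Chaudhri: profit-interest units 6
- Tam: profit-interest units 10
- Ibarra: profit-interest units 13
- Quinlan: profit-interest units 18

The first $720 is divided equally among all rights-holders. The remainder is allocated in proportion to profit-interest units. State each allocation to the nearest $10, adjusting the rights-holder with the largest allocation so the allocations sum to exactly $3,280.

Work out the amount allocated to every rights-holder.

Chaudhri: $510 | Tam: $720 | Ibarra: $890 | Quinlan: $1,160

Equal tier: $720 ÷ 4 = $180 apiece.
Remainder $2,560 by profit-interest units (total 47): Chaudhri 326.81 → $330; Tam 544.68 → $540; Ibarra 708.09 → $710; Quinlan 980.43 → $980.
Totals: Chaudhri $180 + $330 = $510; Tam $180 + $540 = $720; Ibarra $180 + $710 = $890; Quinlan $180 + $980 = $1,160.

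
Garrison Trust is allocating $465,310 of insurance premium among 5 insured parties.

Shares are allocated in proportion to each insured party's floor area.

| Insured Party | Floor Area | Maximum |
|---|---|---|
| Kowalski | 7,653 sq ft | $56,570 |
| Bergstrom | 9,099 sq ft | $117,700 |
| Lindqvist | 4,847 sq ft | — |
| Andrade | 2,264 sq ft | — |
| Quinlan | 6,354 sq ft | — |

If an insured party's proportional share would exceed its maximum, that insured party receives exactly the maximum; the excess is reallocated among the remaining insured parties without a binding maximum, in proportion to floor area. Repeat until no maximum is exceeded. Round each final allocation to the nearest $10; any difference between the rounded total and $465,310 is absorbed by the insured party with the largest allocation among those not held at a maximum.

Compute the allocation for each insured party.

Floor area total: 30,217.
Unconstrained shares: Kowalski 117,848.15; Bergstrom 140,115.02; Lindqvist 74,638.70; Andrade 34,863.22; Quinlan 97,844.91.
Held at cap: Kowalski ($56,570), Bergstrom ($117,700); residual $291,040 reallocated over remaining floor area 13,465.
Remaining shares: Lindqvist 104,765.75 → $104,770; Andrade 48,935.36 → $48,940; Quinlan 137,338.89 → $137,340.
Rounding difference −$10 applied to Quinlan → $137,330.

Kowalski: $56,570; Bergstrom: $117,700; Lindqvist: $104,770; Andrade: $48,940; Quinlan: $137,330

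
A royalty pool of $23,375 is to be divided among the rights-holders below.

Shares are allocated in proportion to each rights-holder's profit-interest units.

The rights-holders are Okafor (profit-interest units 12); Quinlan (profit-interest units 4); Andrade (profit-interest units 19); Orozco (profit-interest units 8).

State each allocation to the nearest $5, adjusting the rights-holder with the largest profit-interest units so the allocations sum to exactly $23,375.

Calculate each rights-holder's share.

Profit-interest units total: 43.
Raw shares: Okafor 12/43 × $23,375 = 6,523.26; Quinlan 4/43 × $23,375 = 2,174.42; Andrade 19/43 × $23,375 = 10,328.49; Orozco 8/43 × $23,375 = 4,348.84.
Rounded to nearest $5: Okafor $6,525; Quinlan $2,175; Andrade $10,330; Orozco $4,350. Sum = $23,380.
Difference $23,375 − $23,380 = −$5 applied to largest profit-interest units (Andrade): Andrade becomes $10,325.

Okafor: $6,525 | Quinlan: $2,175 | Andrade: $10,325 | Orozco: $4,350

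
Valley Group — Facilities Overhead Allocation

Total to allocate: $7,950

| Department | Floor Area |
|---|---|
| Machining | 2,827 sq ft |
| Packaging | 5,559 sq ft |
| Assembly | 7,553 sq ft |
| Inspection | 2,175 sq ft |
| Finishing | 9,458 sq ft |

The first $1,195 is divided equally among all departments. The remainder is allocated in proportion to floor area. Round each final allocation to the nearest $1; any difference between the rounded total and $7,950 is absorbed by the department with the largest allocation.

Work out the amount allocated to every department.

Machining: $932 · Packaging: $1,601 · Assembly: $2,089 · Inspection: $772 · Finishing: $2,556

First tranche $1,195 split equally: $239 each.
Remainder $6,755 by floor area (total 27,572): Machining 692.60 → $693; Packaging 1,361.93 → $1,362; Assembly 1,850.45 → $1,850; Inspection 532.86 → $533; Finishing 2,317.16 → $2,317.
Totals: Machining $239 + $693 = $932; Packaging $239 + $1,362 = $1,601; Assembly $239 + $1,850 = $2,089; Inspection $239 + $533 = $772; Finishing $239 + $2,317 = $2,556.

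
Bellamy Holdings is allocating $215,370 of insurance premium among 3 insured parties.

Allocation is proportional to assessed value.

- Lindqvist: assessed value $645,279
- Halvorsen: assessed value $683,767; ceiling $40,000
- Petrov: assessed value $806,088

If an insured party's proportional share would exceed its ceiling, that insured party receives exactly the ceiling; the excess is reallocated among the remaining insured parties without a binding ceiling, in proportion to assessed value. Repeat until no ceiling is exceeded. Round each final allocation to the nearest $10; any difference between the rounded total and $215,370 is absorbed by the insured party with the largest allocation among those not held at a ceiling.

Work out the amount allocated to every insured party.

Sum of assessed value: 2,135,134.
Pro-rata shares before constraints: Lindqvist 65,089.00; Halvorsen 68,971.27; Petrov 81,309.73.
Held at cap: Halvorsen ($40,000); balance $175,370 reallocated over remaining assessed value 1,451,367.
Shares after redistribution: Lindqvist 77,969.65 → $77,970; Petrov 97,400.35 → $97,400.

Lindqvist: $77,970; Halvorsen: $40,000; Petrov: $97,400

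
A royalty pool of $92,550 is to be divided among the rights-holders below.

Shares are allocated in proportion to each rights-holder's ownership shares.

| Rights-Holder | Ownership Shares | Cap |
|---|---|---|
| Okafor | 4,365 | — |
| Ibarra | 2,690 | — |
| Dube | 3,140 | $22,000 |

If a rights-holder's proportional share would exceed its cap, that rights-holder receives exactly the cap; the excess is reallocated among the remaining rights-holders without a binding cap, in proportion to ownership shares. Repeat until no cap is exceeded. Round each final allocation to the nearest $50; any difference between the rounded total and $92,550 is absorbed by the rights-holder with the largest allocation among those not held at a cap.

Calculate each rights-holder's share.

Combined ownership shares = 10,195.
Unconstrained shares: Okafor 39,625.38; Ibarra 24,419.76; Dube 28,504.86.
Cap binds for Dube ($22,000); residual $70,550 reallocated over remaining ownership shares 7,055.
Remaining shares: Okafor 43,650.00 → $43,650; Ibarra 26,900.00 → $26,900.

Okafor: $43,650; Ibarra: $26,900; Dube: $22,000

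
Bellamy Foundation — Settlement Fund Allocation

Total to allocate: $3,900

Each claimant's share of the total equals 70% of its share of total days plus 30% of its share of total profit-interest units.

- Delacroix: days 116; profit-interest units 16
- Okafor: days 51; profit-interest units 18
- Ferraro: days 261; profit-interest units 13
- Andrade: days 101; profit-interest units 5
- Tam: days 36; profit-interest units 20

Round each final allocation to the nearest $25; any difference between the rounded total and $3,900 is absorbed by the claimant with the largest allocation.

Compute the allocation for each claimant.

Delacroix: $825 · Okafor: $550 · Ferraro: $1,450 · Andrade: $575 · Tam: $500

Totals — days 565, profit-interest units 72.
Composite weights (70% days + 30% profit-interest units): Delacroix 0.2104; Okafor 0.1382; Ferraro 0.3775; Andrade 0.1460; Tam 0.1279.
Proportional shares: Delacroix 820.50; Okafor 538.92; Ferraro 1,472.37; Andrade 569.27; Tam 498.95.
Rounded to nearest $25: Delacroix $825; Okafor $550; Ferraro $1,475; Andrade $575; Tam $500. Sum = $3,925.
Difference $3,900 − $3,925 = −$25 applied to largest allocation (Ferraro): Ferraro becomes $1,450.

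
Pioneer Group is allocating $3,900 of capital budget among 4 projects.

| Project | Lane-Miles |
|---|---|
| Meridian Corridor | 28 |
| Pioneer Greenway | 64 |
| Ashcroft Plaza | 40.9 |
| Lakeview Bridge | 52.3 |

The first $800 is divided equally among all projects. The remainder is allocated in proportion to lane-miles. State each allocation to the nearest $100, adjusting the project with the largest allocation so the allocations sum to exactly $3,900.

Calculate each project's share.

Meridian Corridor: $700 · Pioneer Greenway: $1,200 · Ashcroft Plaza: $900 · Lakeview Bridge: $1,100

First tranche $800 split equally: $200 each.
Remainder $3,100 by lane-miles (total 185.2): Meridian Corridor 468.68 → $500; Pioneer Greenway 1,071.27 → $1,100; Ashcroft Plaza 684.61 → $700; Lakeview Bridge 875.43 → $900.
Rounding difference −$100 on remainder applied to Pioneer Greenway.
Totals: Meridian Corridor $200 + $500 = $700; Pioneer Greenway $200 + $1,000 = $1,200; Ashcroft Plaza $200 + $700 = $900; Lakeview Bridge $200 + $900 = $1,100.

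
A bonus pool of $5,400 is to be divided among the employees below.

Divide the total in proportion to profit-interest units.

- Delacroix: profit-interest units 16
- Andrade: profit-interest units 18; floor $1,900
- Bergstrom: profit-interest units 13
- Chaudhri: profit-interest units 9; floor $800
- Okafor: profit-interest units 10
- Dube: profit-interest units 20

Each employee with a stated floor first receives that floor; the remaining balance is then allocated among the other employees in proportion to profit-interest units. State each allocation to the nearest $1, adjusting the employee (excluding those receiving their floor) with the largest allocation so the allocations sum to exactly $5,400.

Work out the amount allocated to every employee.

Guaranteed amounts: Andrade $1,900; Chaudhri $800. Remaining pool $2,700.
Remaining pool split over remaining profit-interest units 59: Delacroix 732.20 → $732; Bergstrom 594.92 → $595; Okafor 457.63 → $458; Dube 915.25 → $915.

Delacroix: $732 | Andrade: $1,900 | Bergstrom: $595 | Chaudhri: $800 | Okafor: $458 | Dube: $915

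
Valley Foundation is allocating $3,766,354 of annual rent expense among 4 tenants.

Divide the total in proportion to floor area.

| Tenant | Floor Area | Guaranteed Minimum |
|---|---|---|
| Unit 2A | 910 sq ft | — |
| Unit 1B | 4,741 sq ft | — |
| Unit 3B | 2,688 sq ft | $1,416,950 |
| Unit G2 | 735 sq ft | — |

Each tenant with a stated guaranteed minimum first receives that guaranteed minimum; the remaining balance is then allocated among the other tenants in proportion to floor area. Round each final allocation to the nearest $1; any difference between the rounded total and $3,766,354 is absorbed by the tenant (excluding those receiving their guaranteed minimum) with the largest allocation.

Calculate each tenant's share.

Fund the minimums — Unit 3B $1,416,950. Remaining pool $2,349,404.
Remaining pool split over remaining floor area 6,386: Unit 2A 334,788.23 → $334,788; Unit 1B 1,744,209.89 → $1,744,210; Unit G2 270,405.88 → $270,406.

Unit 2A: $334,788; Unit 1B: $1,744,210; Unit 3B: $1,416,950; Unit G2: $270,406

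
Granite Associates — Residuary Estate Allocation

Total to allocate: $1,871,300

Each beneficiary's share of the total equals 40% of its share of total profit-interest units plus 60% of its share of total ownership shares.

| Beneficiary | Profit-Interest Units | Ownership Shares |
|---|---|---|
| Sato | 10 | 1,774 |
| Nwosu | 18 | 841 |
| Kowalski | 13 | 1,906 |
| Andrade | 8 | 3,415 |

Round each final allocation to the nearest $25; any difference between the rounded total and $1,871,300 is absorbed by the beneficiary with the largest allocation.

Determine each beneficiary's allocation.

Sato: $403,750 | Nwosu: $393,950 | Kowalski: $468,250 | Andrade: $605,350

Profit-interest units total 49; ownership shares total 7,936.
Combined weights (40% profit-interest units + 60% ownership shares): Sato 0.2158; Nwosu 0.2105; Kowalski 0.2502; Andrade 0.3235.
Unrounded shares: Sato 403,743.52; Nwosu 393,950.65; Kowalski 468,246.55; Andrade 605,359.27.
After rounding ($25): Sato $403,750; Nwosu $393,950; Kowalski $468,250; Andrade $605,350. Sum = $1,871,300.
Rounded total matches; no reconciliation needed.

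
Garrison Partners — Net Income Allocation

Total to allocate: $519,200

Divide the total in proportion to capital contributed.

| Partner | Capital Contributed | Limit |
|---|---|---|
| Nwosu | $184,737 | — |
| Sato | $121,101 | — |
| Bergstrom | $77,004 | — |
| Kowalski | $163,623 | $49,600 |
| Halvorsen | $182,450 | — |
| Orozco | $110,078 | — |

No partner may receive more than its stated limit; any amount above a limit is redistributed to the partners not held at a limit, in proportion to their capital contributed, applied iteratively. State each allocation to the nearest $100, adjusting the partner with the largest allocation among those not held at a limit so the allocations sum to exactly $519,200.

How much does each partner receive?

Nwosu: $128,500 · Sato: $84,200 · Bergstrom: $53,500 · Kowalski: $49,600 · Halvorsen: $126,900 · Orozco: $76,500

Capital contributed total: 838,993.
Unconstrained shares: Nwosu 114,322.11; Sato 74,941.79; Bergstrom 47,652.93; Kowalski 101,255.98; Halvorsen 112,906.83; Orozco 68,120.35.
Held at cap: Kowalski ($49,600); remaining pool $469,600 reallocated over remaining capital contributed 675,370.
Remaining shares: Nwosu 128,451.80 → $128,500; Sato 84,204.26 → $84,200; Bergstrom 53,542.62 → $53,500; Halvorsen 126,861.60 → $126,900; Orozco 76,539.72 → $76,500.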